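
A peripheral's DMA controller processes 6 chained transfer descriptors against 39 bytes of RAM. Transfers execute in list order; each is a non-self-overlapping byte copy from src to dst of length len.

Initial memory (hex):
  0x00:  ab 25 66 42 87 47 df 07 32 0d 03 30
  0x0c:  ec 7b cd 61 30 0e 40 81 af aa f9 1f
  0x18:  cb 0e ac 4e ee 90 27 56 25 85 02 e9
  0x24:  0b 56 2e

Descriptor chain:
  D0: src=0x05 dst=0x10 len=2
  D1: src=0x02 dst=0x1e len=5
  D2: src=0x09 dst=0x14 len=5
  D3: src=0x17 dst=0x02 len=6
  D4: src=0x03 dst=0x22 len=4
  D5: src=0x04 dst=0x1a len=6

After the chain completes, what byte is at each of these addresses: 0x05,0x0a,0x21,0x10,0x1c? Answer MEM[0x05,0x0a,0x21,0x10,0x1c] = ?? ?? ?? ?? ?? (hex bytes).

  after D0: wrote 2B at 0x10 = 47df
  after D1: wrote 5B at 0x1e = 66428747df
  after D2: wrote 5B at 0x14 = 0d0330ec7b
  after D3: wrote 6B at 0x02 = ec7b0eac4eee
  after D4: wrote 4B at 0x22 = 7b0eac4e
  after D5: wrote 6B at 0x1a = 0eac4eee320d
query mem[0x05]=0xac, mem[0x0a]=0x03, mem[0x21]=0x47, mem[0x10]=0x47, mem[0x1c]=0x4e

MEM[0x05,0x0a,0x21,0x10,0x1c] = ac 03 47 47 4e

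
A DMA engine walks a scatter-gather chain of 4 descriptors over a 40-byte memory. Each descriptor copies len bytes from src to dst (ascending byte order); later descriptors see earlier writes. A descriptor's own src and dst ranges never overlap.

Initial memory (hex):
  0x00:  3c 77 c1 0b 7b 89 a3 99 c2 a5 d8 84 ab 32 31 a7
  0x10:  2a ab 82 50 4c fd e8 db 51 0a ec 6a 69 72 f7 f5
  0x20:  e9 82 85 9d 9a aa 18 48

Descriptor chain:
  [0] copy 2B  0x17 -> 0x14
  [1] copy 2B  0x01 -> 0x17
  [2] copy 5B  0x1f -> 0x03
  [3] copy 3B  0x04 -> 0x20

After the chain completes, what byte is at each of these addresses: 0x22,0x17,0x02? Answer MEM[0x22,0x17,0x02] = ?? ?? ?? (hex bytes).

MEM[0x22,0x17,0x02] = 85 77 c1

#0 dst[0x14+2] := {0xdb,0x51}
#1 dst[0x17+2] := {0x77,0xc1}
#2 dst[0x03+5] := {0xf5,0xe9,0x82,0x85,0x9d}
#3 dst[0x20+3] := {0xe9,0x82,0x85}
query mem[0x22]=0x85, mem[0x17]=0x77, mem[0x02]=0xc1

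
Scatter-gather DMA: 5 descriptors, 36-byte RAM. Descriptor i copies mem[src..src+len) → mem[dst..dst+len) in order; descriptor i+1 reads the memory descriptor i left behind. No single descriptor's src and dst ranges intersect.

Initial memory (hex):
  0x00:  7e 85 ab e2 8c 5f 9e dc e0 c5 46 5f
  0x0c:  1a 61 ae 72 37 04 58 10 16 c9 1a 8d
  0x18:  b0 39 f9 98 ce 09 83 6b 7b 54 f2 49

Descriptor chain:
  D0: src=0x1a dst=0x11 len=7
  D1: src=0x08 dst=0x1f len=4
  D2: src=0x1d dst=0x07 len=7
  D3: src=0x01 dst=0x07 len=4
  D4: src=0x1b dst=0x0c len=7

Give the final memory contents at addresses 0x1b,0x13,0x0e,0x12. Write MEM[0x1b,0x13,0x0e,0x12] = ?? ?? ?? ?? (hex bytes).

MEM[0x1b,0x13,0x0e,0x12] = 98 ce 09 46

D0: mem[0x11..0x17] <- [f9 98 ce 09 83 6b 7b]
D1: mem[0x1f..0x22] <- [e0 c5 46 5f]
D2: mem[0x07..0x0d] <- [09 83 e0 c5 46 5f 49]
D3: mem[0x07..0x0a] <- [85 ab e2 8c]
D4: mem[0x0c..0x12] <- [98 ce 09 83 e0 c5 46]
query mem[0x1b]=0x98, mem[0x13]=0xce, mem[0x0e]=0x09, mem[0x12]=0x46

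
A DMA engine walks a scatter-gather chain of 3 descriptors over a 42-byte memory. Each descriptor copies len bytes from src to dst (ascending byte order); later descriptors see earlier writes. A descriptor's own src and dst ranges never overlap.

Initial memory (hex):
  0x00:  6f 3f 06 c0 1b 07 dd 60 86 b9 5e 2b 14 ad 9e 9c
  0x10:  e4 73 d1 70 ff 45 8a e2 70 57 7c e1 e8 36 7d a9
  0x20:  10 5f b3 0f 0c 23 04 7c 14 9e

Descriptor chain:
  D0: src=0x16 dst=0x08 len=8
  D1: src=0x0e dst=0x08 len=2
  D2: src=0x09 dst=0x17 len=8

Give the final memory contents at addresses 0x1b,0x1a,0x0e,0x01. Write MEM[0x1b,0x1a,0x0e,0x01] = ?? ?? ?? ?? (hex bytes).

MEM[0x1b,0x1a,0x0e,0x01] = e1 7c e8 3f

#0 dst[0x08+8] := {0x8a,0xe2,0x70,0x57,0x7c,0xe1,0xe8,0x36}
#1 dst[0x08+2] := {0xe8,0x36}
#2 dst[0x17+8] := {0x36,0x70,0x57,0x7c,0xe1,0xe8,0x36,0xe4}
query mem[0x1b]=0xe1, mem[0x1a]=0x7c, mem[0x0e]=0xe8, mem[0x01]=0x3f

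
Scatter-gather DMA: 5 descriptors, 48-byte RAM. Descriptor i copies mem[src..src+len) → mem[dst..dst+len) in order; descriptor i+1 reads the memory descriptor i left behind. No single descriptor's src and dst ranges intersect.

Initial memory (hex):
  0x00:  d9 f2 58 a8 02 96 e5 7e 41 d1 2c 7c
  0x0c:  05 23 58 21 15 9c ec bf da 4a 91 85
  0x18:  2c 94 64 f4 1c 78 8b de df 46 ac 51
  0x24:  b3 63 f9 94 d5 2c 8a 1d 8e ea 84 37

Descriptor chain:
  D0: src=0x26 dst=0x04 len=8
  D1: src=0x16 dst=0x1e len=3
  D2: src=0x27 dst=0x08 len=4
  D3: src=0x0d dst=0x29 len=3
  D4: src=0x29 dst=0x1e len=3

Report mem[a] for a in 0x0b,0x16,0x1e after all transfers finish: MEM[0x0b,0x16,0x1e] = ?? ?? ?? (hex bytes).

MEM[0x0b,0x16,0x1e] = 8a 91 23

D0: mem[0x04..0x0b] <- [f9 94 d5 2c 8a 1d 8e ea]
D1: mem[0x1e..0x20] <- [91 85 2c]
D2: mem[0x08..0x0b] <- [94 d5 2c 8a]
D3: mem[0x29..0x2b] <- [23 58 21]
D4: mem[0x1e..0x20] <- [23 58 21]
query mem[0x0b]=0x8a, mem[0x16]=0x91, mem[0x1e]=0x23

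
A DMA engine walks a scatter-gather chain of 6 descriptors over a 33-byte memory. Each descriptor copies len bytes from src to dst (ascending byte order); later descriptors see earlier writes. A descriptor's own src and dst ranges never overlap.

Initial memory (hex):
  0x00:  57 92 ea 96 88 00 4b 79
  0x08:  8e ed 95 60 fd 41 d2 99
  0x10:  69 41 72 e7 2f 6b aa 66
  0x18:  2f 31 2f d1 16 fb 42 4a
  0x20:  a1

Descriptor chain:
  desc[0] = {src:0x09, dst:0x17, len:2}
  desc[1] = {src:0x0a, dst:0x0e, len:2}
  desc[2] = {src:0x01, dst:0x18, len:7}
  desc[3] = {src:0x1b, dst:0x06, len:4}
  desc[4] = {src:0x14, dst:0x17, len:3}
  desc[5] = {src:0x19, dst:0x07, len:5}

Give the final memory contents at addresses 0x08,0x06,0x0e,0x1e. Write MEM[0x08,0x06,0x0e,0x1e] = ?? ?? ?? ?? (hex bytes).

D0: mem[0x17..0x18] <- [ed 95]
D1: mem[0x0e..0x0f] <- [95 60]
D2: mem[0x18..0x1e] <- [92 ea 96 88 00 4b 79]
D3: mem[0x06..0x09] <- [88 00 4b 79]
D4: mem[0x17..0x19] <- [2f 6b aa]
D5: mem[0x07..0x0b] <- [aa 96 88 00 4b]
query mem[0x08]=0x96, mem[0x06]=0x88, mem[0x0e]=0x95, mem[0x1e]=0x79

MEM[0x08,0x06,0x0e,0x1e] = 96 88 95 79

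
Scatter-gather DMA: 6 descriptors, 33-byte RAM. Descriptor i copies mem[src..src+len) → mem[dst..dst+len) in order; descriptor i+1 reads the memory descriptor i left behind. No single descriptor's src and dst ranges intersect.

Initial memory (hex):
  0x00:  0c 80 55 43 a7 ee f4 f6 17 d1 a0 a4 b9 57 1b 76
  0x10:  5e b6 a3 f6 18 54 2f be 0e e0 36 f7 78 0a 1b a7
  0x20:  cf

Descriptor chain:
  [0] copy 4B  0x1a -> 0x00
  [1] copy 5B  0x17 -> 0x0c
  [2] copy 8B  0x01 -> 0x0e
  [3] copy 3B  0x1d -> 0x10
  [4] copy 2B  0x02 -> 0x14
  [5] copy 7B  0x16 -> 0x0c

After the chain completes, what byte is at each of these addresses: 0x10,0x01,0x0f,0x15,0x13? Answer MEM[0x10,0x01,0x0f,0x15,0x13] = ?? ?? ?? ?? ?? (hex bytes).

MEM[0x10,0x01,0x0f,0x15,0x13] = 36 f7 e0 0a f4

[0] 0x1a->0x00 len=4 : 36 f7 78 0a
[1] 0x17->0x0c len=5 : be 0e e0 36 f7
[2] 0x01->0x0e len=8 : f7 78 0a a7 ee f4 f6 17
[3] 0x1d->0x10 len=3 : 0a 1b a7
[4] 0x02->0x14 len=2 : 78 0a
[5] 0x16->0x0c len=7 : 2f be 0e e0 36 f7 78
query mem[0x10]=0x36, mem[0x01]=0xf7, mem[0x0f]=0xe0, mem[0x15]=0x0a, mem[0x13]=0xf4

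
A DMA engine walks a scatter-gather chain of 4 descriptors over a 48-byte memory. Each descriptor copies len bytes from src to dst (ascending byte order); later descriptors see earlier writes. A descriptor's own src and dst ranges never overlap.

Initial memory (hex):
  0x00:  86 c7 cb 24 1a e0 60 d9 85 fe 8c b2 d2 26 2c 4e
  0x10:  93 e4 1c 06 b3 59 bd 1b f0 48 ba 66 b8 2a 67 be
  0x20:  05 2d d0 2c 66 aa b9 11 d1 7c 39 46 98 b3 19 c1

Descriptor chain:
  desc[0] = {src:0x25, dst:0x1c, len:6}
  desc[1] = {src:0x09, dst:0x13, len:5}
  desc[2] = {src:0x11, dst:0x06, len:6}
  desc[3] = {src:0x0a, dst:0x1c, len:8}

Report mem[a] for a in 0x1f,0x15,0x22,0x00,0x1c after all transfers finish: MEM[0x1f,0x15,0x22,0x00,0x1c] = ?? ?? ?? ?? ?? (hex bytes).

[0] 0x25->0x1c len=6 : aa b9 11 d1 7c 39
[1] 0x09->0x13 len=5 : fe 8c b2 d2 26
[2] 0x11->0x06 len=6 : e4 1c fe 8c b2 d2
[3] 0x0a->0x1c len=8 : b2 d2 d2 26 2c 4e 93 e4
query mem[0x1f]=0x26, mem[0x15]=0xb2, mem[0x22]=0x93, mem[0x00]=0x86, mem[0x1c]=0xb2

MEM[0x1f,0x15,0x22,0x00,0x1c] = 26 b2 93 86 b2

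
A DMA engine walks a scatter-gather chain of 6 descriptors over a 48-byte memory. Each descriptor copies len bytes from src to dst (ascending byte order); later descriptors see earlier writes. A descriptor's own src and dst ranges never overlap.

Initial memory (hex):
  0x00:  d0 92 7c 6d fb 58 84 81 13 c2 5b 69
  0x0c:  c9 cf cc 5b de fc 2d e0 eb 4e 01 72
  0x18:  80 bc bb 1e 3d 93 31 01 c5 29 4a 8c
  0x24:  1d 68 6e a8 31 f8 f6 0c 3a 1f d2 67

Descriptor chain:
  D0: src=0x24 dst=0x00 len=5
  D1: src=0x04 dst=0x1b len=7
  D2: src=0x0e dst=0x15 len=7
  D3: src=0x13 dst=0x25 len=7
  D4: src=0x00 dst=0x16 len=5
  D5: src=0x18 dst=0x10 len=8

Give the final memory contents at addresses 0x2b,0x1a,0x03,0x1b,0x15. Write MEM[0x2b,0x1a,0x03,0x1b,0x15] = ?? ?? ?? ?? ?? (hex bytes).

#0 dst[0x00+5] := {0x1d,0x68,0x6e,0xa8,0x31}
#1 dst[0x1b+7] := {0x31,0x58,0x84,0x81,0x13,0xc2,0x5b}
#2 dst[0x15+7] := {0xcc,0x5b,0xde,0xfc,0x2d,0xe0,0xeb}
#3 dst[0x25+7] := {0xe0,0xeb,0xcc,0x5b,0xde,0xfc,0x2d}
#4 dst[0x16+5] := {0x1d,0x68,0x6e,0xa8,0x31}
#5 dst[0x10+8] := {0x6e,0xa8,0x31,0xeb,0x58,0x84,0x81,0x13}
query mem[0x2b]=0x2d, mem[0x1a]=0x31, mem[0x03]=0xa8, mem[0x1b]=0xeb, mem[0x15]=0x84

MEM[0x2b,0x1a,0x03,0x1b,0x15] = 2d 31 a8 eb 84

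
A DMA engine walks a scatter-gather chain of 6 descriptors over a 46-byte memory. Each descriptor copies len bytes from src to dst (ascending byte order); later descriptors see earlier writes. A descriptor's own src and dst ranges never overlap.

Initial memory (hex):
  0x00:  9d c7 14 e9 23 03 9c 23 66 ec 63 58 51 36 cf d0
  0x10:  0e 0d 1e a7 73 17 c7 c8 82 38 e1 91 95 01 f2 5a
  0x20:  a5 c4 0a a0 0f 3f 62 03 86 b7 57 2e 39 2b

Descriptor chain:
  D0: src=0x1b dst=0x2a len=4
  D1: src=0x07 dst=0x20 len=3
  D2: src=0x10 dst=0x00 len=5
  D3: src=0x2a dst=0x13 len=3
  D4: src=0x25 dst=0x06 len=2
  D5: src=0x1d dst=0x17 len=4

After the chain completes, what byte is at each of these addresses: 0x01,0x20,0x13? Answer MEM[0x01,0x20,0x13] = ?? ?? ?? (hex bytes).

MEM[0x01,0x20,0x13] = 0d 23 91

[0] 0x1b->0x2a len=4 : 91 95 01 f2
[1] 0x07->0x20 len=3 : 23 66 ec
[2] 0x10->0x00 len=5 : 0e 0d 1e a7 73
[3] 0x2a->0x13 len=3 : 91 95 01
[4] 0x25->0x06 len=2 : 3f 62
[5] 0x1d->0x17 len=4 : 01 f2 5a 23
query mem[0x01]=0x0d, mem[0x20]=0x23, mem[0x13]=0x91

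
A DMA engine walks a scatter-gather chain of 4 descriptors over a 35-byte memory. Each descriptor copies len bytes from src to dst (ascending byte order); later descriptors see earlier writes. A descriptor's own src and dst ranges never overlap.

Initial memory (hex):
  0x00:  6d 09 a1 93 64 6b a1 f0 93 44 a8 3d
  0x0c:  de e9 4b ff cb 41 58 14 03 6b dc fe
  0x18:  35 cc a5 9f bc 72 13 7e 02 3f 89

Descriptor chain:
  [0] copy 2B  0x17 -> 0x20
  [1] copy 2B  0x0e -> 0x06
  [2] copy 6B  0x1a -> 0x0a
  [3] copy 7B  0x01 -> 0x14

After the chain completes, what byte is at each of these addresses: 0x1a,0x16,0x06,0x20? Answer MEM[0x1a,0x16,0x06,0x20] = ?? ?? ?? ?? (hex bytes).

[0] 0x17->0x20 len=2 : fe 35
[1] 0x0e->0x06 len=2 : 4b ff
[2] 0x1a->0x0a len=6 : a5 9f bc 72 13 7e
[3] 0x01->0x14 len=7 : 09 a1 93 64 6b 4b ff
query mem[0x1a]=0xff, mem[0x16]=0x93, mem[0x06]=0x4b, mem[0x20]=0xfe

MEM[0x1a,0x16,0x06,0x20] = ff 93 4b fe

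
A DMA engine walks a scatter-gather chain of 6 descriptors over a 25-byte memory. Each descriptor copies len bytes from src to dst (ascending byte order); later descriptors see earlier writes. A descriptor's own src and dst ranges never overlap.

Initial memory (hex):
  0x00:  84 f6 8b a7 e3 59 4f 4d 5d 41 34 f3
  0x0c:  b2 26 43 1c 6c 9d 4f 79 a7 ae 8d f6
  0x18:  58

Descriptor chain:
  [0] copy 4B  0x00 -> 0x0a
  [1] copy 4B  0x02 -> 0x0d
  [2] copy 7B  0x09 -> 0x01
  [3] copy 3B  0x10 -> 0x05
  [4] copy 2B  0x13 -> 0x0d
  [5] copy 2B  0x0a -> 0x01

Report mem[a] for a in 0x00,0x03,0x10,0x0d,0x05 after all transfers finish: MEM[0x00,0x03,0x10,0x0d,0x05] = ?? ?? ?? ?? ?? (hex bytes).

MEM[0x00,0x03,0x10,0x0d,0x05] = 84 f6 59 79 59

D0: mem[0x0a..0x0d] <- [84 f6 8b a7]
D1: mem[0x0d..0x10] <- [8b a7 e3 59]
D2: mem[0x01..0x07] <- [41 84 f6 8b 8b a7 e3]
D3: mem[0x05..0x07] <- [59 9d 4f]
D4: mem[0x0d..0x0e] <- [79 a7]
D5: mem[0x01..0x02] <- [84 f6]
query mem[0x00]=0x84, mem[0x03]=0xf6, mem[0x10]=0x59, mem[0x0d]=0x79, mem[0x05]=0x59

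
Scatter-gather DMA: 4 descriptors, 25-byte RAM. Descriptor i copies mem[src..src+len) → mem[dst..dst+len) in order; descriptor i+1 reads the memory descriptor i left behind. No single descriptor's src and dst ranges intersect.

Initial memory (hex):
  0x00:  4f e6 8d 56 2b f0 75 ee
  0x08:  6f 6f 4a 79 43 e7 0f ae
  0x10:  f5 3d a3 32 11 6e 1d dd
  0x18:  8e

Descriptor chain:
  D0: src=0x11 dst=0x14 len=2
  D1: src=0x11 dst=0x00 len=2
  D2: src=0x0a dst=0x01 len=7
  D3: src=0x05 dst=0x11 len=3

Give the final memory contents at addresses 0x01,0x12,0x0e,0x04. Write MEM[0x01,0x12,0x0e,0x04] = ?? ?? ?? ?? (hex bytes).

MEM[0x01,0x12,0x0e,0x04] = 4a ae 0f e7

#0 dst[0x14+2] := {0x3d,0xa3}
#1 dst[0x00+2] := {0x3d,0xa3}
#2 dst[0x01+7] := {0x4a,0x79,0x43,0xe7,0x0f,0xae,0xf5}
#3 dst[0x11+3] := {0x0f,0xae,0xf5}
query mem[0x01]=0x4a, mem[0x12]=0xae, mem[0x0e]=0x0f, mem[0x04]=0xe7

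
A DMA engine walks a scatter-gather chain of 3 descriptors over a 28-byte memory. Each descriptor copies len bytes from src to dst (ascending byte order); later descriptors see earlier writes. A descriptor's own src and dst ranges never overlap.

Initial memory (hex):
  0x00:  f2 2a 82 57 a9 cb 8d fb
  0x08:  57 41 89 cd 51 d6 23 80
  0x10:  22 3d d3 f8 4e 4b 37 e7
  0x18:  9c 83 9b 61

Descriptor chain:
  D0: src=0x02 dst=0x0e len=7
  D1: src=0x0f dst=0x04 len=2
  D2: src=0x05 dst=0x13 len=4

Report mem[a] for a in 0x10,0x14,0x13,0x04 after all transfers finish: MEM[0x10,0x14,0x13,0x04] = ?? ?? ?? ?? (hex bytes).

  after D0: wrote 7B at 0x0e = 8257a9cb8dfb57
  after D1: wrote 2B at 0x04 = 57a9
  after D2: wrote 4B at 0x13 = a98dfb57
query mem[0x10]=0xa9, mem[0x14]=0x8d, mem[0x13]=0xa9, mem[0x04]=0x57

MEM[0x10,0x14,0x13,0x04] = a9 8d a9 57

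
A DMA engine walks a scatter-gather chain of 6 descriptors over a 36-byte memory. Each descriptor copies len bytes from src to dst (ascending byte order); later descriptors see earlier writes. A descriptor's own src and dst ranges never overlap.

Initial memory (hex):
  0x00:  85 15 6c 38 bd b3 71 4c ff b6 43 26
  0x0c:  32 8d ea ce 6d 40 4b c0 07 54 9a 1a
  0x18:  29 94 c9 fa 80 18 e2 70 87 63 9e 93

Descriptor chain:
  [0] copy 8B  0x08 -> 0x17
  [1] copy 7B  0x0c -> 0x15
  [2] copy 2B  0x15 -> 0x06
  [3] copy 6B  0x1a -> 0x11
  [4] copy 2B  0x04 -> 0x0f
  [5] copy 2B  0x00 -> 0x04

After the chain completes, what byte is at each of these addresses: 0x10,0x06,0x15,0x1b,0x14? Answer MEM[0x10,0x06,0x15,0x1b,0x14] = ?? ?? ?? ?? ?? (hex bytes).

[0] 0x08->0x17 len=8 : ff b6 43 26 32 8d ea ce
[1] 0x0c->0x15 len=7 : 32 8d ea ce 6d 40 4b
[2] 0x15->0x06 len=2 : 32 8d
[3] 0x1a->0x11 len=6 : 40 4b 8d ea ce 70
[4] 0x04->0x0f len=2 : bd b3
[5] 0x00->0x04 len=2 : 85 15
query mem[0x10]=0xb3, mem[0x06]=0x32, mem[0x15]=0xce, mem[0x1b]=0x4b, mem[0x14]=0xea

MEM[0x10,0x06,0x15,0x1b,0x14] = b3 32 ce 4b ea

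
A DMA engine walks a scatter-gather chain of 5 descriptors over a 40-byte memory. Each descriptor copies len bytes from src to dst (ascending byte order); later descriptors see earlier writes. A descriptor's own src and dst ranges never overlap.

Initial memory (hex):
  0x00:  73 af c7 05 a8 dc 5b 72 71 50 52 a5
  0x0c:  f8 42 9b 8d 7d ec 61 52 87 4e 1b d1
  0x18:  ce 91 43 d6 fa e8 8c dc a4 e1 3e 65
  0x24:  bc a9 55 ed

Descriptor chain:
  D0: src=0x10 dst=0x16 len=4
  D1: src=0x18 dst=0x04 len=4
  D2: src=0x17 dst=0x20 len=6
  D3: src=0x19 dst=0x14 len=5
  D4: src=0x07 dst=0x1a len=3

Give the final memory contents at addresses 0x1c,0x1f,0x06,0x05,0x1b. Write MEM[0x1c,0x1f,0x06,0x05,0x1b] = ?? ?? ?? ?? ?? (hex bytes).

MEM[0x1c,0x1f,0x06,0x05,0x1b] = 50 dc 43 52 71

[0] 0x10->0x16 len=4 : 7d ec 61 52
[1] 0x18->0x04 len=4 : 61 52 43 d6
[2] 0x17->0x20 len=6 : ec 61 52 43 d6 fa
[3] 0x19->0x14 len=5 : 52 43 d6 fa e8
[4] 0x07->0x1a len=3 : d6 71 50
query mem[0x1c]=0x50, mem[0x1f]=0xdc, mem[0x06]=0x43, mem[0x05]=0x52, mem[0x1b]=0x71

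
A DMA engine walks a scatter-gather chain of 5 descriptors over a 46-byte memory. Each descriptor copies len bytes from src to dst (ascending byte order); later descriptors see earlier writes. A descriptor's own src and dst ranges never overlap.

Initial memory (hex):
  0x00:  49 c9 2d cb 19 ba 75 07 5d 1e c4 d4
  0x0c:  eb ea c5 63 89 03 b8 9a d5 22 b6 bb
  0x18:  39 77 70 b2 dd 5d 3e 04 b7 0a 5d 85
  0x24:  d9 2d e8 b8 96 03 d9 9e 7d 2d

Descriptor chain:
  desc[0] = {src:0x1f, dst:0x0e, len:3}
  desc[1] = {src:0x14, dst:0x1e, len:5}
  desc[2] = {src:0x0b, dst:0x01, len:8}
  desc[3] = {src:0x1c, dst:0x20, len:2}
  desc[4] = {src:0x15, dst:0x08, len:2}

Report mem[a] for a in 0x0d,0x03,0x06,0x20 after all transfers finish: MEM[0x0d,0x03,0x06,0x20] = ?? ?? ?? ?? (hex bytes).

MEM[0x0d,0x03,0x06,0x20] = ea ea 0a dd

D0: mem[0x0e..0x10] <- [04 b7 0a]
D1: mem[0x1e..0x22] <- [d5 22 b6 bb 39]
D2: mem[0x01..0x08] <- [d4 eb ea 04 b7 0a 03 b8]
D3: mem[0x20..0x21] <- [dd 5d]
D4: mem[0x08..0x09] <- [22 b6]
query mem[0x0d]=0xea, mem[0x03]=0xea, mem[0x06]=0x0a, mem[0x20]=0xdd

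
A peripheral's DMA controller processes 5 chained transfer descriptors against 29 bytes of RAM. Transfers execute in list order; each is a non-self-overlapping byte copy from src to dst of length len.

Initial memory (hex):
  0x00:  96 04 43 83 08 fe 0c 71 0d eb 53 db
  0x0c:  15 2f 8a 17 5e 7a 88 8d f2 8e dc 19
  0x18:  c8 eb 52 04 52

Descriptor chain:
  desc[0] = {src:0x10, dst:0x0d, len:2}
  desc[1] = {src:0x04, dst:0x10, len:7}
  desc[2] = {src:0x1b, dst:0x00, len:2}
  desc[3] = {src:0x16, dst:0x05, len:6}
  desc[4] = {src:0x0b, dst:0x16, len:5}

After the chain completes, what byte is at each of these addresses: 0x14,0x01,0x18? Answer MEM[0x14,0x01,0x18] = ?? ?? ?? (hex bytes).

[0] 0x10->0x0d len=2 : 5e 7a
[1] 0x04->0x10 len=7 : 08 fe 0c 71 0d eb 53
[2] 0x1b->0x00 len=2 : 04 52
[3] 0x16->0x05 len=6 : 53 19 c8 eb 52 04
[4] 0x0b->0x16 len=5 : db 15 5e 7a 17
query mem[0x14]=0x0d, mem[0x01]=0x52, mem[0x18]=0x5e

MEM[0x14,0x01,0x18] = 0d 52 5e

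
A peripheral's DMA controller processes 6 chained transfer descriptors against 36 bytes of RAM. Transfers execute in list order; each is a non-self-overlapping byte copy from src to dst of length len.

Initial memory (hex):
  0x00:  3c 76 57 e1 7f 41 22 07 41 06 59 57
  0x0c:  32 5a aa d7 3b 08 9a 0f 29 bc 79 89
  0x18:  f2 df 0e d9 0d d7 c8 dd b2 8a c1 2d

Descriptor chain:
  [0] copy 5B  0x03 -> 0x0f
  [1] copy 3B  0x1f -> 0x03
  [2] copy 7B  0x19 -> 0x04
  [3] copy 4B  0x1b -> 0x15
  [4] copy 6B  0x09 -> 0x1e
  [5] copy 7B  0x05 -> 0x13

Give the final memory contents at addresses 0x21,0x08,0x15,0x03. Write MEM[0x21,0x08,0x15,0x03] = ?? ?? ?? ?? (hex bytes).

D0: mem[0x0f..0x13] <- [e1 7f 41 22 07]
D1: mem[0x03..0x05] <- [dd b2 8a]
D2: mem[0x04..0x0a] <- [df 0e d9 0d d7 c8 dd]
D3: mem[0x15..0x18] <- [d9 0d d7 c8]
D4: mem[0x1e..0x23] <- [c8 dd 57 32 5a aa]
D5: mem[0x13..0x19] <- [0e d9 0d d7 c8 dd 57]
query mem[0x21]=0x32, mem[0x08]=0xd7, mem[0x15]=0x0d, mem[0x03]=0xdd

MEM[0x21,0x08,0x15,0x03] = 32 d7 0d dd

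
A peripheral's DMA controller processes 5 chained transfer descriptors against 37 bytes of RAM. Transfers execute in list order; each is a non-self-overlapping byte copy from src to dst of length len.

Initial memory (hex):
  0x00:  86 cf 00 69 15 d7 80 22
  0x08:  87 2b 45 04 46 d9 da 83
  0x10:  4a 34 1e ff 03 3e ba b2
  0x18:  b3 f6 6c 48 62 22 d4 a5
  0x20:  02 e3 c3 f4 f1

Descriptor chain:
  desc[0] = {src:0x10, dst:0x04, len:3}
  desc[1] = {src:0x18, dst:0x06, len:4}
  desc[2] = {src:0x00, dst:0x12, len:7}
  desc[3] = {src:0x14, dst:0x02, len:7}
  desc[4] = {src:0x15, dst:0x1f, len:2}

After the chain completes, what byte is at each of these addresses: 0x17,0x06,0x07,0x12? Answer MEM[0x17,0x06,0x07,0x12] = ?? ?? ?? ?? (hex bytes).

MEM[0x17,0x06,0x07,0x12] = 34 b3 f6 86

#0 dst[0x04+3] := {0x4a,0x34,0x1e}
#1 dst[0x06+4] := {0xb3,0xf6,0x6c,0x48}
#2 dst[0x12+7] := {0x86,0xcf,0x00,0x69,0x4a,0x34,0xb3}
#3 dst[0x02+7] := {0x00,0x69,0x4a,0x34,0xb3,0xf6,0x6c}
#4 dst[0x1f+2] := {0x69,0x4a}
query mem[0x17]=0x34, mem[0x06]=0xb3, mem[0x07]=0xf6, mem[0x12]=0x86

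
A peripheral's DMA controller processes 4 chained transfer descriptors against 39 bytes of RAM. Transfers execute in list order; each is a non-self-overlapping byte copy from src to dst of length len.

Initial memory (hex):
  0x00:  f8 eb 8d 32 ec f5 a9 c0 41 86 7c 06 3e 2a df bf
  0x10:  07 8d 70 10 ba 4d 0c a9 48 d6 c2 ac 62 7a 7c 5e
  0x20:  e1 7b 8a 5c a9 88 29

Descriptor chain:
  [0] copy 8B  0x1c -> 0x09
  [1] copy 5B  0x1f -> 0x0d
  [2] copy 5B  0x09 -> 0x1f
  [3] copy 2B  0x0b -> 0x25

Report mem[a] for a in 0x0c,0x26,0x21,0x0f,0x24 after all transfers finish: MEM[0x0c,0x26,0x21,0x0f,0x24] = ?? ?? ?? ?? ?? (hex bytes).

#0 dst[0x09+8] := {0x62,0x7a,0x7c,0x5e,0xe1,0x7b,0x8a,0x5c}
#1 dst[0x0d+5] := {0x5e,0xe1,0x7b,0x8a,0x5c}
#2 dst[0x1f+5] := {0x62,0x7a,0x7c,0x5e,0x5e}
#3 dst[0x25+2] := {0x7c,0x5e}
query mem[0x0c]=0x5e, mem[0x26]=0x5e, mem[0x21]=0x7c, mem[0x0f]=0x7b, mem[0x24]=0xa9

MEM[0x0c,0x26,0x21,0x0f,0x24] = 5e 5e 7c 7b a9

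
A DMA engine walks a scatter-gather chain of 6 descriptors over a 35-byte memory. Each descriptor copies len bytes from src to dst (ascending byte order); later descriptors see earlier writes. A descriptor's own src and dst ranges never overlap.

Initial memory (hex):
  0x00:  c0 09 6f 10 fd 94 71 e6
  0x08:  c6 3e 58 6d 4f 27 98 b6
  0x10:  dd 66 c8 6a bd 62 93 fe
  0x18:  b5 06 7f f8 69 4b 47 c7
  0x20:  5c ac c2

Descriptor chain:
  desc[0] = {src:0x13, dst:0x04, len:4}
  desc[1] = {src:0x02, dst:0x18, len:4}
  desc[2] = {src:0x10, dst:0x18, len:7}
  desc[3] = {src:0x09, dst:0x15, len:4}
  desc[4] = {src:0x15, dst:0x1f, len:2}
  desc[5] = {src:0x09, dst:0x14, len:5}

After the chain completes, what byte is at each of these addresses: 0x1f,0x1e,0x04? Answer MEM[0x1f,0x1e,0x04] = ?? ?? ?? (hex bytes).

MEM[0x1f,0x1e,0x04] = 3e 93 6a

#0 dst[0x04+4] := {0x6a,0xbd,0x62,0x93}
#1 dst[0x18+4] := {0x6f,0x10,0x6a,0xbd}
#2 dst[0x18+7] := {0xdd,0x66,0xc8,0x6a,0xbd,0x62,0x93}
#3 dst[0x15+4] := {0x3e,0x58,0x6d,0x4f}
#4 dst[0x1f+2] := {0x3e,0x58}
#5 dst[0x14+5] := {0x3e,0x58,0x6d,0x4f,0x27}
query mem[0x1f]=0x3e, mem[0x1e]=0x93, mem[0x04]=0x6a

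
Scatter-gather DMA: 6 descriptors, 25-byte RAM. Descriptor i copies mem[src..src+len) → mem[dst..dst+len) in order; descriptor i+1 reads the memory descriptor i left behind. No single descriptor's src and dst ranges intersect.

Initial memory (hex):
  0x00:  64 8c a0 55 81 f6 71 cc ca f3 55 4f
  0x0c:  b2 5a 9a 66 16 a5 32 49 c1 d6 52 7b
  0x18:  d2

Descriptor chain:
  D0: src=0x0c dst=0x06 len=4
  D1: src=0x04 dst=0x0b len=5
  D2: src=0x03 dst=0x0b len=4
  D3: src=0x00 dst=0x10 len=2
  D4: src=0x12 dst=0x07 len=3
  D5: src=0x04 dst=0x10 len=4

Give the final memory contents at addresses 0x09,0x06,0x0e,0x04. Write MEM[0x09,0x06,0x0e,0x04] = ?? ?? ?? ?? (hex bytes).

MEM[0x09,0x06,0x0e,0x04] = c1 b2 b2 81

[0] 0x0c->0x06 len=4 : b2 5a 9a 66
[1] 0x04->0x0b len=5 : 81 f6 b2 5a 9a
[2] 0x03->0x0b len=4 : 55 81 f6 b2
[3] 0x00->0x10 len=2 : 64 8c
[4] 0x12->0x07 len=3 : 32 49 c1
[5] 0x04->0x10 len=4 : 81 f6 b2 32
query mem[0x09]=0xc1, mem[0x06]=0xb2, mem[0x0e]=0xb2, mem[0x04]=0x81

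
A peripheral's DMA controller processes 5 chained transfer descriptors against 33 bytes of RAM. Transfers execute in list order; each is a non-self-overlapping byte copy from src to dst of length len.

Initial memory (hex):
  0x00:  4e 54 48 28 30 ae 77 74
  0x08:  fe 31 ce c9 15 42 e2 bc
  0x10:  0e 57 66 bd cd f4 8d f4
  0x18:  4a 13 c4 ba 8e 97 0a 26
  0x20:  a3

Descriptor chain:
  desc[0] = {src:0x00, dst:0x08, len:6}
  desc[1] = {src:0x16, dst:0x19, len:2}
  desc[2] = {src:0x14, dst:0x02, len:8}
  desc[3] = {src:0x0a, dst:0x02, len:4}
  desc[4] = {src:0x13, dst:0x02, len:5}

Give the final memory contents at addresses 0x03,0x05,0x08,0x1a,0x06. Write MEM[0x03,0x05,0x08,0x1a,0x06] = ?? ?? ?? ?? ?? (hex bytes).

MEM[0x03,0x05,0x08,0x1a,0x06] = cd 8d f4 f4 f4

#0 dst[0x08+6] := {0x4e,0x54,0x48,0x28,0x30,0xae}
#1 dst[0x19+2] := {0x8d,0xf4}
#2 dst[0x02+8] := {0xcd,0xf4,0x8d,0xf4,0x4a,0x8d,0xf4,0xba}
#3 dst[0x02+4] := {0x48,0x28,0x30,0xae}
#4 dst[0x02+5] := {0xbd,0xcd,0xf4,0x8d,0xf4}
query mem[0x03]=0xcd, mem[0x05]=0x8d, mem[0x08]=0xf4, mem[0x1a]=0xf4, mem[0x06]=0xf4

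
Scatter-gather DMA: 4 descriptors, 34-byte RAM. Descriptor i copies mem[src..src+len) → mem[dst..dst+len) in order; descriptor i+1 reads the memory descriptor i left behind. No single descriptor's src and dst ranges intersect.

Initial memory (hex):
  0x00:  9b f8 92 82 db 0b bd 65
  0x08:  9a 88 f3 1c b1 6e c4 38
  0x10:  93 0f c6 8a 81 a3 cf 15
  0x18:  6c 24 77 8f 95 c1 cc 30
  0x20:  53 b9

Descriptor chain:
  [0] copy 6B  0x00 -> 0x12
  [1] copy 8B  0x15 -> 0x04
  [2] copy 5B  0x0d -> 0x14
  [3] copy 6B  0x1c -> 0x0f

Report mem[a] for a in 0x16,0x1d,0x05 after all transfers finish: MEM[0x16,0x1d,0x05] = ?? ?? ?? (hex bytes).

D0: mem[0x12..0x17] <- [9b f8 92 82 db 0b]
D1: mem[0x04..0x0b] <- [82 db 0b 6c 24 77 8f 95]
D2: mem[0x14..0x18] <- [6e c4 38 93 0f]
D3: mem[0x0f..0x14] <- [95 c1 cc 30 53 b9]
query mem[0x16]=0x38, mem[0x1d]=0xc1, mem[0x05]=0xdb

MEM[0x16,0x1d,0x05] = 38 c1 db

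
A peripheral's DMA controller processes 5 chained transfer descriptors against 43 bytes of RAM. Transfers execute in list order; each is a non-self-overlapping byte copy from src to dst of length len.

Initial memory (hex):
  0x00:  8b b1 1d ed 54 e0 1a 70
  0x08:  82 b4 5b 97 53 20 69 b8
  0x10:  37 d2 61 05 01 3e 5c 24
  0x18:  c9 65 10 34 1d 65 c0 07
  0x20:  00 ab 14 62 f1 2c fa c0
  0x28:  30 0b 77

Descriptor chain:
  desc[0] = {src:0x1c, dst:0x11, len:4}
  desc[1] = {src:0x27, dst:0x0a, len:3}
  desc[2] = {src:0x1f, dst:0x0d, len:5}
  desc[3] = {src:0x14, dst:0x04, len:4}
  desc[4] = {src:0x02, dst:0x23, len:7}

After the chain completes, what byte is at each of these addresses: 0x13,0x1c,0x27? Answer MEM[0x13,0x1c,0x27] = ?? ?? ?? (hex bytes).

MEM[0x13,0x1c,0x27] = c0 1d 5c

  after D0: wrote 4B at 0x11 = 1d65c007
  after D1: wrote 3B at 0x0a = c0300b
  after D2: wrote 5B at 0x0d = 0700ab1462
  after D3: wrote 4B at 0x04 = 073e5c24
  after D4: wrote 7B at 0x23 = 1ded073e5c2482
query mem[0x13]=0xc0, mem[0x1c]=0x1d, mem[0x27]=0x5c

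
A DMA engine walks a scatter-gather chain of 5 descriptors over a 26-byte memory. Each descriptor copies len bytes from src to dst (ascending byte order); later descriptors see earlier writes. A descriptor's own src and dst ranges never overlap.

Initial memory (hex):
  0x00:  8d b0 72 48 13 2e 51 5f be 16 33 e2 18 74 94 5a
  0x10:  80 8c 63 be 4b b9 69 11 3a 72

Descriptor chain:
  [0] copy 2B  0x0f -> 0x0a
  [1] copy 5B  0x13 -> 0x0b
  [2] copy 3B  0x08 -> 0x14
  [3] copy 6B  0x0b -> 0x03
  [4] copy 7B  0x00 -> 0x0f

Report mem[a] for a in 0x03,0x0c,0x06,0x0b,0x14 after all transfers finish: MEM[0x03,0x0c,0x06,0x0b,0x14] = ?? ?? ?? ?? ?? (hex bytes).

D0: mem[0x0a..0x0b] <- [5a 80]
D1: mem[0x0b..0x0f] <- [be 4b b9 69 11]
D2: mem[0x14..0x16] <- [be 16 5a]
D3: mem[0x03..0x08] <- [be 4b b9 69 11 80]
D4: mem[0x0f..0x15] <- [8d b0 72 be 4b b9 69]
query mem[0x03]=0xbe, mem[0x0c]=0x4b, mem[0x06]=0x69, mem[0x0b]=0xbe, mem[0x14]=0xb9

MEM[0x03,0x0c,0x06,0x0b,0x14] = be 4b 69 be b9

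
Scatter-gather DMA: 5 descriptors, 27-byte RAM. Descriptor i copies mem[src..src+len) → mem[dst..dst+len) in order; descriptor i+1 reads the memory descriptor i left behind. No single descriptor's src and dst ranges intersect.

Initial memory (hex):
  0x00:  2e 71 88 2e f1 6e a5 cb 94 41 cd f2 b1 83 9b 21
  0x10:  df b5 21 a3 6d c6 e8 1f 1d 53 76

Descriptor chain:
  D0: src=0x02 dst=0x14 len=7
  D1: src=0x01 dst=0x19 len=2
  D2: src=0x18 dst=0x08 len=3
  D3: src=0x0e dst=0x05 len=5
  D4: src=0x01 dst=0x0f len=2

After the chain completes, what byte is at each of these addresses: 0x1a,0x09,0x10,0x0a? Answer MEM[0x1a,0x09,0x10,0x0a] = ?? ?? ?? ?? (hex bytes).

#0 dst[0x14+7] := {0x88,0x2e,0xf1,0x6e,0xa5,0xcb,0x94}
#1 dst[0x19+2] := {0x71,0x88}
#2 dst[0x08+3] := {0xa5,0x71,0x88}
#3 dst[0x05+5] := {0x9b,0x21,0xdf,0xb5,0x21}
#4 dst[0x0f+2] := {0x71,0x88}
query mem[0x1a]=0x88, mem[0x09]=0x21, mem[0x10]=0x88, mem[0x0a]=0x88

MEM[0x1a,0x09,0x10,0x0a] = 88 21 88 88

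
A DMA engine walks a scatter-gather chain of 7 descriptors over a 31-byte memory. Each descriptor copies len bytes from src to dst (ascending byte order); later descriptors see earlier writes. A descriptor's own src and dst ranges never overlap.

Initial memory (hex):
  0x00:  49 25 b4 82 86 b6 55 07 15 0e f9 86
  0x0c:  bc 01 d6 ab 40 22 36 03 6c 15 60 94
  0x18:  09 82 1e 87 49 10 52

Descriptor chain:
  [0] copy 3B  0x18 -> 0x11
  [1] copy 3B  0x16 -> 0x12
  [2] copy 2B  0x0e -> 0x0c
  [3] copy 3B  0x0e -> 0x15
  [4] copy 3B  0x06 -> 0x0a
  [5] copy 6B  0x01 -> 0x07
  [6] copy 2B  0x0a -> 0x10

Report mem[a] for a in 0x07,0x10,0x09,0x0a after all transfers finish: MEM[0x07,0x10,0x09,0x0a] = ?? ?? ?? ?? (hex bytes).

#0 dst[0x11+3] := {0x09,0x82,0x1e}
#1 dst[0x12+3] := {0x60,0x94,0x09}
#2 dst[0x0c+2] := {0xd6,0xab}
#3 dst[0x15+3] := {0xd6,0xab,0x40}
#4 dst[0x0a+3] := {0x55,0x07,0x15}
#5 dst[0x07+6] := {0x25,0xb4,0x82,0x86,0xb6,0x55}
#6 dst[0x10+2] := {0x86,0xb6}
query mem[0x07]=0x25, mem[0x10]=0x86, mem[0x09]=0x82, mem[0x0a]=0x86

MEM[0x07,0x10,0x09,0x0a] = 25 86 82 86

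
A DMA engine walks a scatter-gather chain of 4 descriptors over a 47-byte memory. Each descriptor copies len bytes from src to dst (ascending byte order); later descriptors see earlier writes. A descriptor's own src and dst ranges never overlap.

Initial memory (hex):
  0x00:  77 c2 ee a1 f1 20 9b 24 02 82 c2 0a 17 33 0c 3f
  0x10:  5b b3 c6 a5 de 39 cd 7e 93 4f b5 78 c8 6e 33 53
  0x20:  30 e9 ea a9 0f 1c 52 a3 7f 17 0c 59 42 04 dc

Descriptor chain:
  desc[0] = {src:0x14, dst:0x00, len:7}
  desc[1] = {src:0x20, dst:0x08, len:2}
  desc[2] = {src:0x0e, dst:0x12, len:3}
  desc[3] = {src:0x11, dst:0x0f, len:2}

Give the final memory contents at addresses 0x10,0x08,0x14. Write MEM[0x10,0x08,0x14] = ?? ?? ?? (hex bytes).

[0] 0x14->0x00 len=7 : de 39 cd 7e 93 4f b5
[1] 0x20->0x08 len=2 : 30 e9
[2] 0x0e->0x12 len=3 : 0c 3f 5b
[3] 0x11->0x0f len=2 : b3 0c
query mem[0x10]=0x0c, mem[0x08]=0x30, mem[0x14]=0x5b

MEM[0x10,0x08,0x14] = 0c 30 5b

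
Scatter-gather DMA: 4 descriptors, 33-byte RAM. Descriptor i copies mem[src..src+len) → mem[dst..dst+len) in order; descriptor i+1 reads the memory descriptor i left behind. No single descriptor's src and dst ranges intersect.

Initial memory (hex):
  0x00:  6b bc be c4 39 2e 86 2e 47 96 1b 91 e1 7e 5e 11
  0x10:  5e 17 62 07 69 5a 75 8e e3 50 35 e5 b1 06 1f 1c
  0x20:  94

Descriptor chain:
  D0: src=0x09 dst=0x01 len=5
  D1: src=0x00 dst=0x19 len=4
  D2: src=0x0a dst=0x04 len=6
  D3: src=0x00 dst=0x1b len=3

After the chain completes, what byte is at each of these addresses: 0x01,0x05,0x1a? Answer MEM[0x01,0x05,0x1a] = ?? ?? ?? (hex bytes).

D0: mem[0x01..0x05] <- [96 1b 91 e1 7e]
D1: mem[0x19..0x1c] <- [6b 96 1b 91]
D2: mem[0x04..0x09] <- [1b 91 e1 7e 5e 11]
D3: mem[0x1b..0x1d] <- [6b 96 1b]
query mem[0x01]=0x96, mem[0x05]=0x91, mem[0x1a]=0x96

MEM[0x01,0x05,0x1a] = 96 91 96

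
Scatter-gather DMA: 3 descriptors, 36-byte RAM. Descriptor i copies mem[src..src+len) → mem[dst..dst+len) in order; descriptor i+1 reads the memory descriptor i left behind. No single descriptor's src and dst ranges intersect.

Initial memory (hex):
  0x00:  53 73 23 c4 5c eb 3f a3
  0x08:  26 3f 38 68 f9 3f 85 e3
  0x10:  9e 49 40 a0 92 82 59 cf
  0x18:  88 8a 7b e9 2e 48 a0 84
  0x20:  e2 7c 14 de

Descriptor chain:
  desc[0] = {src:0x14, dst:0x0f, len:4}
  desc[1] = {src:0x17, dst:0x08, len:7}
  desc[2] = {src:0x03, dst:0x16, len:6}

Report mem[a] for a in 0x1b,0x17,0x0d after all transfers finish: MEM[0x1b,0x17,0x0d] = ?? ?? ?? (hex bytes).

D0: mem[0x0f..0x12] <- [92 82 59 cf]
D1: mem[0x08..0x0e] <- [cf 88 8a 7b e9 2e 48]
D2: mem[0x16..0x1b] <- [c4 5c eb 3f a3 cf]
query mem[0x1b]=0xcf, mem[0x17]=0x5c, mem[0x0d]=0x2e

MEM[0x1b,0x17,0x0d] = cf 5c 2e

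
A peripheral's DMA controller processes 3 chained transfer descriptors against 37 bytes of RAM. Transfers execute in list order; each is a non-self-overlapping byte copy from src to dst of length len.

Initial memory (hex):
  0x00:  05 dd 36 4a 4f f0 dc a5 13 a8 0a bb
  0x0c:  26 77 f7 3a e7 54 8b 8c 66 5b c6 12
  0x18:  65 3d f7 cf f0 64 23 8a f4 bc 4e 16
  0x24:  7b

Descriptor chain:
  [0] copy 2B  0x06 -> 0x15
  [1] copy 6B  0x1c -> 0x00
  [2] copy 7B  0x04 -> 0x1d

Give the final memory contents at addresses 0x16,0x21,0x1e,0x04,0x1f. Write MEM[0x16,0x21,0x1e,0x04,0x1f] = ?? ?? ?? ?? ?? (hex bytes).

  after D0: wrote 2B at 0x15 = dca5
  after D1: wrote 6B at 0x00 = f064238af4bc
  after D2: wrote 7B at 0x1d = f4bcdca513a80a
query mem[0x16]=0xa5, mem[0x21]=0x13, mem[0x1e]=0xbc, mem[0x04]=0xf4, mem[0x1f]=0xdc

MEM[0x16,0x21,0x1e,0x04,0x1f] = a5 13 bc f4 dc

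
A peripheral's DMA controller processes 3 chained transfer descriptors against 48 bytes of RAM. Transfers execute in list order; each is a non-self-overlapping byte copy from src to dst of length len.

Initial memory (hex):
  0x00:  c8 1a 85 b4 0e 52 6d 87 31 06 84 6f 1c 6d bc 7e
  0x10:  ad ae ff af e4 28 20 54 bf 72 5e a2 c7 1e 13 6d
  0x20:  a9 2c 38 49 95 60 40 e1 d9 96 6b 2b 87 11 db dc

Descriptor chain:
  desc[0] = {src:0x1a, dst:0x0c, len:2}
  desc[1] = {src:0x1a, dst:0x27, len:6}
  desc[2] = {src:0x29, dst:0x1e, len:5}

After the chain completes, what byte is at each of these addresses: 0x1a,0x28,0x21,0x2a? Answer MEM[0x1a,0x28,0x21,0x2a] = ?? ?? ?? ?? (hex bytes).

[0] 0x1a->0x0c len=2 : 5e a2
[1] 0x1a->0x27 len=6 : 5e a2 c7 1e 13 6d
[2] 0x29->0x1e len=5 : c7 1e 13 6d 11
query mem[0x1a]=0x5e, mem[0x28]=0xa2, mem[0x21]=0x6d, mem[0x2a]=0x1e

MEM[0x1a,0x28,0x21,0x2a] = 5e a2 6d 1e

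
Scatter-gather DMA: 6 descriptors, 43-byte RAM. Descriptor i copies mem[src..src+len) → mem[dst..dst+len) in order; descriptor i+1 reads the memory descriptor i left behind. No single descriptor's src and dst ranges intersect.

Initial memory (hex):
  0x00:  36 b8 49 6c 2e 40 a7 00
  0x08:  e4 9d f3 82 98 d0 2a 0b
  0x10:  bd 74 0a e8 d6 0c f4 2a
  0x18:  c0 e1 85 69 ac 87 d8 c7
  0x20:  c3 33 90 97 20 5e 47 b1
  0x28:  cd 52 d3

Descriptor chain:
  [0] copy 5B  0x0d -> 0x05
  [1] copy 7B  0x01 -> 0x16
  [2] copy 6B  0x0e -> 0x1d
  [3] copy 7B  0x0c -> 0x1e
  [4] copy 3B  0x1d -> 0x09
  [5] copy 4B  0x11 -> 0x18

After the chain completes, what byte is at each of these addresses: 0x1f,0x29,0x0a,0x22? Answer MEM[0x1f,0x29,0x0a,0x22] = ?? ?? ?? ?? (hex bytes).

  after D0: wrote 5B at 0x05 = d02a0bbd74
  after D1: wrote 7B at 0x16 = b8496c2ed02a0b
  after D2: wrote 6B at 0x1d = 2a0bbd740ae8
  after D3: wrote 7B at 0x1e = 98d02a0bbd740a
  after D4: wrote 3B at 0x09 = 2a98d0
  after D5: wrote 4B at 0x18 = 740ae8d6
query mem[0x1f]=0xd0, mem[0x29]=0x52, mem[0x0a]=0x98, mem[0x22]=0xbd

MEM[0x1f,0x29,0x0a,0x22] = d0 52 98 bd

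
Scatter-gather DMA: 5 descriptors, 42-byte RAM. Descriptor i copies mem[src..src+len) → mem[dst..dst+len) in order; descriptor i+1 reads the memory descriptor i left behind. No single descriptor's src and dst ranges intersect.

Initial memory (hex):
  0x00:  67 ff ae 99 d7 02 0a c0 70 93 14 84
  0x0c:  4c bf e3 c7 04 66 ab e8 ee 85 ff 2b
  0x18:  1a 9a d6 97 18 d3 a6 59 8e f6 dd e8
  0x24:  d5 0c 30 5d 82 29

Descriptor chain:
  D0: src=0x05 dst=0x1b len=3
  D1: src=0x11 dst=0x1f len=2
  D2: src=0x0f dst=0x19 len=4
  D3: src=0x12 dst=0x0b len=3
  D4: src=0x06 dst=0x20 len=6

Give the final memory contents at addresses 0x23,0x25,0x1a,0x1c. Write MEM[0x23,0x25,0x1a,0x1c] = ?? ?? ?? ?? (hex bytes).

MEM[0x23,0x25,0x1a,0x1c] = 93 ab 04 ab

#0 dst[0x1b+3] := {0x02,0x0a,0xc0}
#1 dst[0x1f+2] := {0x66,0xab}
#2 dst[0x19+4] := {0xc7,0x04,0x66,0xab}
#3 dst[0x0b+3] := {0xab,0xe8,0xee}
#4 dst[0x20+6] := {0x0a,0xc0,0x70,0x93,0x14,0xab}
query mem[0x23]=0x93, mem[0x25]=0xab, mem[0x1a]=0x04, mem[0x1c]=0xab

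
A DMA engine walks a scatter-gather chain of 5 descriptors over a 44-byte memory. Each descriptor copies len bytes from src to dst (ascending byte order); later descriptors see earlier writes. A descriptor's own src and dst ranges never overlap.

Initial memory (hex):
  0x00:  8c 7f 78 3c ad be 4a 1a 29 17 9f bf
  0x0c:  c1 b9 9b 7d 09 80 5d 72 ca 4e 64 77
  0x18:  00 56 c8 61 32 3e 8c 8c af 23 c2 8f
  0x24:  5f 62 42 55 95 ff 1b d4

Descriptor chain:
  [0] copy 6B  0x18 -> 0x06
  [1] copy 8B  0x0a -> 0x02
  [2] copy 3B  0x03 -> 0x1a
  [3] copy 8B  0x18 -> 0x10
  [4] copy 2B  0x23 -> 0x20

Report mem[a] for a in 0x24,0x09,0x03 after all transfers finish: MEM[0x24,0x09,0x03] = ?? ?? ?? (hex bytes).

MEM[0x24,0x09,0x03] = 5f 80 3e

[0] 0x18->0x06 len=6 : 00 56 c8 61 32 3e
[1] 0x0a->0x02 len=8 : 32 3e c1 b9 9b 7d 09 80
[2] 0x03->0x1a len=3 : 3e c1 b9
[3] 0x18->0x10 len=8 : 00 56 3e c1 b9 3e 8c 8c
[4] 0x23->0x20 len=2 : 8f 5f
query mem[0x24]=0x5f, mem[0x09]=0x80, mem[0x03]=0x3e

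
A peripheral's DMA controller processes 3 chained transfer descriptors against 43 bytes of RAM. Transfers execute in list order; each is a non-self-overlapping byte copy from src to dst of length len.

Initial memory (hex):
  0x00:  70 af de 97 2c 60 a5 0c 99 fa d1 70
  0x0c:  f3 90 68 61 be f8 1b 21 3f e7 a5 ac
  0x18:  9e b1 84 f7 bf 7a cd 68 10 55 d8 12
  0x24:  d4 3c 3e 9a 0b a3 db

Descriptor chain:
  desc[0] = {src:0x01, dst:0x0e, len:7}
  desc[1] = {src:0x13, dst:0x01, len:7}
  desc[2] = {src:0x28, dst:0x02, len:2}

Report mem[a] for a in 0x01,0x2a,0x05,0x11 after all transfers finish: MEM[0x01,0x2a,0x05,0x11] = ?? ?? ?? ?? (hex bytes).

  after D0: wrote 7B at 0x0e = afde972c60a50c
  after D1: wrote 7B at 0x01 = a50ce7a5ac9eb1
  after D2: wrote 2B at 0x02 = 0ba3
query mem[0x01]=0xa5, mem[0x2a]=0xdb, mem[0x05]=0xac, mem[0x11]=0x2c

MEM[0x01,0x2a,0x05,0x11] = a5 db ac 2c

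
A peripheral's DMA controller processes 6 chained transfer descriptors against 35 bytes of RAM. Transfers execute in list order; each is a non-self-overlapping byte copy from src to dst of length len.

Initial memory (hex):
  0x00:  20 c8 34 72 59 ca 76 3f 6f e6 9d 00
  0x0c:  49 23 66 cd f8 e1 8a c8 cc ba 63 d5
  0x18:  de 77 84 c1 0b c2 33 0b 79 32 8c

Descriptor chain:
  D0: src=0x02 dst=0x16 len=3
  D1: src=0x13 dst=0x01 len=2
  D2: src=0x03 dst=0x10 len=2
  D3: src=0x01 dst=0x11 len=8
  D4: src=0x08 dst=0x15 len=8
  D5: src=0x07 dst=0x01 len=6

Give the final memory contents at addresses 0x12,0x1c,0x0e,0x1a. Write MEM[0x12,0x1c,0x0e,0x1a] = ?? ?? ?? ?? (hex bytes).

  after D0: wrote 3B at 0x16 = 347259
  after D1: wrote 2B at 0x01 = c8cc
  after D2: wrote 2B at 0x10 = 7259
  after D3: wrote 8B at 0x11 = c8cc7259ca763f6f
  after D4: wrote 8B at 0x15 = 6fe69d00492366cd
  after D5: wrote 6B at 0x01 = 3f6fe69d0049
query mem[0x12]=0xcc, mem[0x1c]=0xcd, mem[0x0e]=0x66, mem[0x1a]=0x23

MEM[0x12,0x1c,0x0e,0x1a] = cc cd 66 23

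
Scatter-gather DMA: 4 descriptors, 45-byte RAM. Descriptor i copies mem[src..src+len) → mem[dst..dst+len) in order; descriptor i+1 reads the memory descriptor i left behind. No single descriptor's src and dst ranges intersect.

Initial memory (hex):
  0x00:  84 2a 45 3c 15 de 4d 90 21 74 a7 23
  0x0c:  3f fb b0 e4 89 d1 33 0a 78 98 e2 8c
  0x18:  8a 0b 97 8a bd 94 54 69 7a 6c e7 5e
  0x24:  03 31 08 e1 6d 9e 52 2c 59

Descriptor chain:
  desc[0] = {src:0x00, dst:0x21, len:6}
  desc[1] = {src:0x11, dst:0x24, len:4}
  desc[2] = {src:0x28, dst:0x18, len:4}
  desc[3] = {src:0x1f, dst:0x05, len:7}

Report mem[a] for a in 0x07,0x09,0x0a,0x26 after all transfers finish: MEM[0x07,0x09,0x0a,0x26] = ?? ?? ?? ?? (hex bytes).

D0: mem[0x21..0x26] <- [84 2a 45 3c 15 de]
D1: mem[0x24..0x27] <- [d1 33 0a 78]
D2: mem[0x18..0x1b] <- [6d 9e 52 2c]
D3: mem[0x05..0x0b] <- [69 7a 84 2a 45 d1 33]
query mem[0x07]=0x84, mem[0x09]=0x45, mem[0x0a]=0xd1, mem[0x26]=0x0a

MEM[0x07,0x09,0x0a,0x26] = 84 45 d1 0a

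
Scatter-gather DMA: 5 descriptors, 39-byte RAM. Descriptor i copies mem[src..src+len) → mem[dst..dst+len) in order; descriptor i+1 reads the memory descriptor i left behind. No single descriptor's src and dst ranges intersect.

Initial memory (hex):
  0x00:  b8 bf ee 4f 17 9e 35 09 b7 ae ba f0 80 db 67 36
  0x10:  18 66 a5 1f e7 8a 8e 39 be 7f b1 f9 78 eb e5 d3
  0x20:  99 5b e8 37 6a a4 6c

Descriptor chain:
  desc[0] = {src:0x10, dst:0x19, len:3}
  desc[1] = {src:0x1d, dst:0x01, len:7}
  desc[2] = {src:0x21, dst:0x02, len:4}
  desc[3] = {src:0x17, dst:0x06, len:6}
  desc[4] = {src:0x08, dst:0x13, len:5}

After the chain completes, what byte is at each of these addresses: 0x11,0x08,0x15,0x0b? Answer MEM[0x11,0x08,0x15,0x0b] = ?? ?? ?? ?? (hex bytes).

MEM[0x11,0x08,0x15,0x0b] = 66 18 a5 78

D0: mem[0x19..0x1b] <- [18 66 a5]
D1: mem[0x01..0x07] <- [eb e5 d3 99 5b e8 37]
D2: mem[0x02..0x05] <- [5b e8 37 6a]
D3: mem[0x06..0x0b] <- [39 be 18 66 a5 78]
D4: mem[0x13..0x17] <- [18 66 a5 78 80]
query mem[0x11]=0x66, mem[0x08]=0x18, mem[0x15]=0xa5, mem[0x0b]=0x78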